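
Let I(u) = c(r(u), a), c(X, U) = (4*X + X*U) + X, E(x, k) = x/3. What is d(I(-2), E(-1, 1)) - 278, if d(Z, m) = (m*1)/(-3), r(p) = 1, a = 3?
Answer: -2501/9 ≈ -277.89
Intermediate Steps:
E(x, k) = x/3 (E(x, k) = x*(⅓) = x/3)
c(X, U) = 5*X + U*X (c(X, U) = (4*X + U*X) + X = 5*X + U*X)
I(u) = 8 (I(u) = 1*(5 + 3) = 1*8 = 8)
d(Z, m) = -m/3 (d(Z, m) = m*(-⅓) = -m/3)
d(I(-2), E(-1, 1)) - 278 = -(-1)/9 - 278 = -⅓*(-⅓) - 278 = ⅑ - 278 = -2501/9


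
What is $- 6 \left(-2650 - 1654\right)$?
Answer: $25824$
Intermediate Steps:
$- 6 \left(-2650 - 1654\right) = \left(-6\right) \left(-4304\right) = 25824$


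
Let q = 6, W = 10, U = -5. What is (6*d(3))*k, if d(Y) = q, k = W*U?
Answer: -1800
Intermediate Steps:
k = -50 (k = 10*(-5) = -50)
d(Y) = 6
(6*d(3))*k = (6*6)*(-50) = 36*(-50) = -1800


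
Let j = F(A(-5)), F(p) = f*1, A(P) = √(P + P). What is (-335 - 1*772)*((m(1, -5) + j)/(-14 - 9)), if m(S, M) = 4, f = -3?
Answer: 1107/23 ≈ 48.130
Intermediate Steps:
A(P) = √2*√P (A(P) = √(2*P) = √2*√P)
F(p) = -3 (F(p) = -3*1 = -3)
j = -3
(-335 - 1*772)*((m(1, -5) + j)/(-14 - 9)) = (-335 - 1*772)*((4 - 3)/(-14 - 9)) = (-335 - 772)*(1/(-23)) = -1107*(-1)/23 = -1107*(-1/23) = 1107/23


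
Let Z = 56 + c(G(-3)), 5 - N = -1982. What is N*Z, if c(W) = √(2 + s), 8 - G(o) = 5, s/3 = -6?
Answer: 111272 + 7948*I ≈ 1.1127e+5 + 7948.0*I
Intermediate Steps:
s = -18 (s = 3*(-6) = -18)
G(o) = 3 (G(o) = 8 - 1*5 = 8 - 5 = 3)
c(W) = 4*I (c(W) = √(2 - 18) = √(-16) = 4*I)
N = 1987 (N = 5 - 1*(-1982) = 5 + 1982 = 1987)
Z = 56 + 4*I ≈ 56.0 + 4.0*I
N*Z = 1987*(56 + 4*I) = 111272 + 7948*I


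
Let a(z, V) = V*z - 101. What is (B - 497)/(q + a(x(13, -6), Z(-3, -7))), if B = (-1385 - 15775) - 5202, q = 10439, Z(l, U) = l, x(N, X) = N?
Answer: -22859/10299 ≈ -2.2195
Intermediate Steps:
a(z, V) = -101 + V*z
B = -22362 (B = -17160 - 5202 = -22362)
(B - 497)/(q + a(x(13, -6), Z(-3, -7))) = (-22362 - 497)/(10439 + (-101 - 3*13)) = -22859/(10439 + (-101 - 39)) = -22859/(10439 - 140) = -22859/10299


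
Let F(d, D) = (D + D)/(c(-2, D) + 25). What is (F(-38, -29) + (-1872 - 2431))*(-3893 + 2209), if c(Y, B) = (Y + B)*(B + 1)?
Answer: 6471000708/893 ≈ 7.2464e+6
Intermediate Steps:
c(Y, B) = (1 + B)*(B + Y) (c(Y, B) = (B + Y)*(1 + B) = (1 + B)*(B + Y))
F(d, D) = 2*D/(23 + D² - D) (F(d, D) = (D + D)/((D - 2 + D² + D*(-2)) + 25) = (2*D)/((D - 2 + D² - 2*D) + 25) = (2*D)/((-2 + D² - D) + 25) = (2*D)/(23 + D² - D) = 2*D/(23 + D² - D))
(F(-38, -29) + (-1872 - 2431))*(-3893 + 2209) = (2*(-29)/(23 + (-29)² - 1*(-29)) + (-1872 - 2431))*(-3893 + 2209) = (2*(-29)/(23 + 841 + 29) - 4303)*(-1684) = (2*(-29)/893 - 4303)*(-1684) = (2*(-29)*(1/893) - 4303)*(-1684) = (-58/893 - 4303)*(-1684) = -3842637/893*(-1684) = 6471000708/893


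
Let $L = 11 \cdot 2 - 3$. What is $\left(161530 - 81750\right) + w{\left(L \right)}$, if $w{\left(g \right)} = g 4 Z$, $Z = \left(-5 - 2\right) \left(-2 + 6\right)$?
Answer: $77652$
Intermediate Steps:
$Z = -28$ ($Z = \left(-7\right) 4 = -28$)
$L = 19$ ($L = 22 - 3 = 19$)
$w{\left(g \right)} = - 112 g$ ($w{\left(g \right)} = g 4 \left(-28\right) = 4 g \left(-28\right) = - 112 g$)
$\left(161530 - 81750\right) + w{\left(L \right)} = \left(161530 - 81750\right) - 2128 = 79780 - 2128 = 77652$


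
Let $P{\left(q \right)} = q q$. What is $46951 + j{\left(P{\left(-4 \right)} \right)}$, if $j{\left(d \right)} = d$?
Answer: $46967$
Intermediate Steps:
$P{\left(q \right)} = q^{2}$
$46951 + j{\left(P{\left(-4 \right)} \right)} = 46951 + \left(-4\right)^{2} = 46951 + 16 = 46967$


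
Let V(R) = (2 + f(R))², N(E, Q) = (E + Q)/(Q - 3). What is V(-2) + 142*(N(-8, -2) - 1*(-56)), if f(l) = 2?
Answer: 8252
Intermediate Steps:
N(E, Q) = (E + Q)/(-3 + Q)
V(R) = 16 (V(R) = (2 + 2)² = 4² = 16)
V(-2) + 142*(N(-8, -2) - 1*(-56)) = 16 + 142*((-8 - 2)/(-3 - 2) - 1*(-56)) = 16 + 142*(-10/(-5) + 56) = 16 + 142*(-⅕*(-10) + 56) = 16 + 142*(2 + 56) = 16 + 142*58 = 16 + 8236 = 8252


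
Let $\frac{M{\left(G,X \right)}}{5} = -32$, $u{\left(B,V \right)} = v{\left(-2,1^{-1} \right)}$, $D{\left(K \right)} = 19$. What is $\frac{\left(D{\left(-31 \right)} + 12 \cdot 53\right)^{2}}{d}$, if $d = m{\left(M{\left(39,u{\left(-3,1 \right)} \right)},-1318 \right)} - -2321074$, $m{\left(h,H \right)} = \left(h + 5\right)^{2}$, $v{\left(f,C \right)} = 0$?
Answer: $\frac{429025}{2345099} \approx 0.18295$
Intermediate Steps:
$u{\left(B,V \right)} = 0$
$M{\left(G,X \right)} = -160$ ($M{\left(G,X \right)} = 5 \left(-32\right) = -160$)
$m{\left(h,H \right)} = \left(5 + h\right)^{2}$
$d = 2345099$ ($d = \left(5 - 160\right)^{2} - -2321074 = \left(-155\right)^{2} + 2321074 = 24025 + 2321074 = 2345099$)
$\frac{\left(D{\left(-31 \right)} + 12 \cdot 53\right)^{2}}{d} = \frac{\left(19 + 12 \cdot 53\right)^{2}}{2345099} = \left(19 + 636\right)^{2} \cdot \frac{1}{2345099} = 655^{2} \cdot \frac{1}{2345099} = 429025 \cdot \frac{1}{2345099} = \frac{429025}{2345099}$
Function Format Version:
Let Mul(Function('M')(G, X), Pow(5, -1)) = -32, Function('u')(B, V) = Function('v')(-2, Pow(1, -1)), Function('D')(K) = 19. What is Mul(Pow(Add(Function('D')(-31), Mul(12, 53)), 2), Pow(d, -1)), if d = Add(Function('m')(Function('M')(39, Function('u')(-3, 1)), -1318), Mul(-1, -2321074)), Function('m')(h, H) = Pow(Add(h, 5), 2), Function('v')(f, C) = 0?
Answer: Rational(429025, 2345099) ≈ 0.18295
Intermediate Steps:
Function('u')(B, V) = 0
Function('M')(G, X) = -160 (Function('M')(G, X) = Mul(5, -32) = -160)
Function('m')(h, H) = Pow(Add(5, h), 2)
d = 2345099 (d = Add(Pow(Add(5, -160), 2), Mul(-1, -2321074)) = Add(Pow(-155, 2), 2321074) = Add(24025, 2321074) = 2345099)
Mul(Pow(Add(Function('D')(-31), Mul(12, 53)), 2), Pow(d, -1)) = Mul(Pow(Add(19, Mul(12, 53)), 2), Pow(2345099, -1)) = Mul(Pow(Add(19, 636), 2), Rational(1, 2345099)) = Mul(Pow(655, 2), Rational(1, 2345099)) = Mul(429025, Rational(1, 2345099)) = Rational(429025, 2345099)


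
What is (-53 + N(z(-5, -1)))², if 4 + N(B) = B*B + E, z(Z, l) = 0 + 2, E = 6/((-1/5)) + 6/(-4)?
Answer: 28561/4 ≈ 7140.3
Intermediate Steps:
E = -63/2 (E = 6/((-1*⅕)) + 6*(-¼) = 6/(-⅕) - 3/2 = 6*(-5) - 3/2 = -30 - 3/2 = -63/2 ≈ -31.500)
z(Z, l) = 2
N(B) = -71/2 + B² (N(B) = -4 + (B*B - 63/2) = -4 + (B² - 63/2) = -4 + (-63/2 + B²) = -71/2 + B²)
(-53 + N(z(-5, -1)))² = (-53 + (-71/2 + 2²))² = (-53 + (-71/2 + 4))² = (-53 - 63/2)² = (-169/2)² = 28561/4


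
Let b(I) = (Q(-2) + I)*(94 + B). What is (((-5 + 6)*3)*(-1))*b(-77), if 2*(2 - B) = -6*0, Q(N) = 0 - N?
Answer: 21600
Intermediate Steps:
Q(N) = -N
B = 2 (B = 2 - (-3)*0 = 2 - ½*0 = 2 + 0 = 2)
b(I) = 192 + 96*I (b(I) = (-1*(-2) + I)*(94 + 2) = (2 + I)*96 = 192 + 96*I)
(((-5 + 6)*3)*(-1))*b(-77) = (((-5 + 6)*3)*(-1))*(192 + 96*(-77)) = ((1*3)*(-1))*(192 - 7392) = (3*(-1))*(-7200) = -3*(-7200) = 21600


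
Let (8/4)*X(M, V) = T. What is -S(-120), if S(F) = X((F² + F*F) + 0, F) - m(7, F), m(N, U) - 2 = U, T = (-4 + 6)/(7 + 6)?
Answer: -1535/13 ≈ -118.08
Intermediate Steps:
T = 2/13 ≈ 0.15385
X(M, V) = 1/13 (X(M, V) = (½)*(2/13) = 1/13)
m(N, U) = 2 + U
S(F) = -25/13 - F (S(F) = 1/13 - (2 + F) = 1/13 + (-2 - F) = -25/13 - F)
-S(-120) = -(-25/13 - 1*(-120)) = -(-25/13 + 120) = -1*1535/13 = -1535/13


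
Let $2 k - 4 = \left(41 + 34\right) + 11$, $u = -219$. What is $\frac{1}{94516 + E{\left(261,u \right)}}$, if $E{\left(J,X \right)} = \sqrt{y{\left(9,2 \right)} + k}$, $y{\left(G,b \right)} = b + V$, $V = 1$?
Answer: $\frac{23629}{2233318552} - \frac{\sqrt{3}}{2233318552} \approx 1.0579 \cdot 10^{-5}$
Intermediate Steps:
$y{\left(G,b \right)} = 1 + b$ ($y{\left(G,b \right)} = b + 1 = 1 + b$)
$k = 45$ ($k = 2 + \frac{\left(41 + 34\right) + 11}{2} = 2 + \frac{75 + 11}{2} = 2 + \frac{1}{2} \cdot 86 = 2 + 43 = 45$)
$E{\left(J,X \right)} = 4 \sqrt{3}$ ($E{\left(J,X \right)} = \sqrt{\left(1 + 2\right) + 45} = \sqrt{3 + 45} = \sqrt{48} = 4 \sqrt{3}$)
$\frac{1}{94516 + E{\left(261,u \right)}} = \frac{1}{94516 + 4 \sqrt{3}}$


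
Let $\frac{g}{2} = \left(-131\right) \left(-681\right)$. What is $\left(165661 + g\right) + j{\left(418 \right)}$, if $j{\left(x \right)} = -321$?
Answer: $343762$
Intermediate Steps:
$g = 178422$ ($g = 2 \left(\left(-131\right) \left(-681\right)\right) = 2 \cdot 89211 = 178422$)
$\left(165661 + g\right) + j{\left(418 \right)} = \left(165661 + 178422\right) - 321 = 344083 - 321 = 343762$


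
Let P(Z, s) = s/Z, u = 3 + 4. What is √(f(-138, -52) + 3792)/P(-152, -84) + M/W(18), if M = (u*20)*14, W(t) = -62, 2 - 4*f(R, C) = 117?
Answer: -980/31 + 19*√15053/21 ≈ 79.393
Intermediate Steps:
f(R, C) = -115/4 (f(R, C) = ½ - ¼*117 = ½ - 117/4 = -115/4)
u = 7
M = 1960 (M = (7*20)*14 = 140*14 = 1960)
√(f(-138, -52) + 3792)/P(-152, -84) + M/W(18) = √(-115/4 + 3792)/((-84/(-152))) + 1960/(-62) = √(15053/4)/((-84*(-1/152))) + 1960*(-1/62) = (√15053/2)/(21/38) - 980/31 = (√15053/2)*(38/21) - 980/31 = 19*√15053/21 - 980/31 = -980/31 + 19*√15053/21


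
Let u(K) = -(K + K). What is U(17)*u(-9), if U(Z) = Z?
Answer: 306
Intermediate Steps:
u(K) = -2*K
U(17)*u(-9) = 17*(-2*(-9)) = 17*18 = 306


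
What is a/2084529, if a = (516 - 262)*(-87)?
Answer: -7366/694843 ≈ -0.010601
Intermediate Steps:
a = -22098 (a = 254*(-87) = -22098)
a/2084529 = -22098/2084529 = -22098*1/2084529 = -7366/694843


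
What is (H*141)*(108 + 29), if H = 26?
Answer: 502242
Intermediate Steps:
(H*141)*(108 + 29) = (26*141)*(108 + 29) = 3666*137 = 502242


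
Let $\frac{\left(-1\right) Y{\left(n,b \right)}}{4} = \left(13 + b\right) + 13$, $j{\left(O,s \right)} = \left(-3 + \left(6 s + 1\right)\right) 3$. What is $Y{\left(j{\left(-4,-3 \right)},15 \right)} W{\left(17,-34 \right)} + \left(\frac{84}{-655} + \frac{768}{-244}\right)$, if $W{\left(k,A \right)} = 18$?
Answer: $- \frac{118078044}{39955} \approx -2955.3$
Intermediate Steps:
$j{\left(O,s \right)} = -6 + 18 s$ ($j{\left(O,s \right)} = \left(-3 + \left(1 + 6 s\right)\right) 3 = \left(-2 + 6 s\right) 3 = -6 + 18 s$)
$Y{\left(n,b \right)} = -104 - 4 b$ ($Y{\left(n,b \right)} = - 4 \left(\left(13 + b\right) + 13\right) = - 4 \left(26 + b\right) = -104 - 4 b$)
$Y{\left(j{\left(-4,-3 \right)},15 \right)} W{\left(17,-34 \right)} + \left(\frac{84}{-655} + \frac{768}{-244}\right) = \left(-104 - 60\right) 18 + \left(\frac{84}{-655} + \frac{768}{-244}\right) = \left(-104 - 60\right) 18 + \left(84 \left(- \frac{1}{655}\right) + 768 \left(- \frac{1}{244}\right)\right) = \left(-164\right) 18 - \frac{130884}{39955} = -2952 - \frac{130884}{39955} = - \frac{118078044}{39955}$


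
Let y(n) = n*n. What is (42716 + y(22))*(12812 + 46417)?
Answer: 2558692800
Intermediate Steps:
y(n) = n**2
(42716 + y(22))*(12812 + 46417) = (42716 + 22**2)*(12812 + 46417) = (42716 + 484)*59229 = 43200*59229 = 2558692800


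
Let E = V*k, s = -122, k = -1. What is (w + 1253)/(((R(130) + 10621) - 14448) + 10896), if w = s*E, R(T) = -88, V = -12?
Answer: -211/6981 ≈ -0.030225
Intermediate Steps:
E = 12 (E = -12*(-1) = 12)
w = -1464 (w = -122*12 = -1464)
(w + 1253)/(((R(130) + 10621) - 14448) + 10896) = (-1464 + 1253)/(((-88 + 10621) - 14448) + 10896) = -211/((10533 - 14448) + 10896) = -211/(-3915 + 10896) = -211/6981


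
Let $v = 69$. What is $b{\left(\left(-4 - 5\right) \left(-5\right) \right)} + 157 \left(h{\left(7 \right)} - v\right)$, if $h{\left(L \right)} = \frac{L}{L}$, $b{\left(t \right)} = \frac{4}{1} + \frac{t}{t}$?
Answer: $-10671$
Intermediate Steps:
$b{\left(t \right)} = 5$ ($b{\left(t \right)} = 4 \cdot 1 + 1 = 4 + 1 = 5$)
$h{\left(L \right)} = 1$
$b{\left(\left(-4 - 5\right) \left(-5\right) \right)} + 157 \left(h{\left(7 \right)} - v\right) = 5 + 157 \left(1 - 69\right) = 5 + 157 \left(-68\right) = 5 - 10676 = -10671$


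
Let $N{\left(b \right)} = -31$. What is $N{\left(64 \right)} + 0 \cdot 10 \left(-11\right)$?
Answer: $-31$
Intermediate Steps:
$N{\left(64 \right)} + 0 \cdot 10 \left(-11\right) = -31 + 0 \cdot 10 \left(-11\right) = -31 + 0 \left(-11\right) = -31 + 0 = -31$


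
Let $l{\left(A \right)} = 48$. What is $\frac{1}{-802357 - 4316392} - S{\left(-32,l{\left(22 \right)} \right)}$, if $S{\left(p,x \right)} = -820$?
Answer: $\frac{4197374179}{5118749} \approx 820.0$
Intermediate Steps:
$\frac{1}{-802357 - 4316392} - S{\left(-32,l{\left(22 \right)} \right)} = \frac{1}{-802357 - 4316392} - -820 = \frac{1}{-5118749} + 820 = - \frac{1}{5118749} + 820 = \frac{4197374179}{5118749}$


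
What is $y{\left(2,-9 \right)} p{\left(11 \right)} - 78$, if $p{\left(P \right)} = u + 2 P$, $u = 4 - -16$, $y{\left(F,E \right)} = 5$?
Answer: $132$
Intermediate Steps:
$u = 20$ ($u = 4 + 16 = 20$)
$p{\left(P \right)} = 20 + 2 P$
$y{\left(2,-9 \right)} p{\left(11 \right)} - 78 = 5 \left(20 + 2 \cdot 11\right) - 78 = 5 \left(20 + 22\right) - 78 = 5 \cdot 42 - 78 = 210 - 78 = 132$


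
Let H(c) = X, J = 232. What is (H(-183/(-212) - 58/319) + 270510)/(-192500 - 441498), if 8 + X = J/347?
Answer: -46932213/109998653 ≈ -0.42666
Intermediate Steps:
X = -2544/347 (X = -8 + 232/347 = -2544/347 ≈ -7.3314)
H(c) = -2544/347
(H(-183/(-212) - 58/319) + 270510)/(-192500 - 441498) = (-2544/347 + 270510)/(-192500 - 441498) = (93864426/347)/(-633998) = (93864426/347)*(-1/633998) = -46932213/109998653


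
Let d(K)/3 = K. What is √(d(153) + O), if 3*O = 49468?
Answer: √152535/3 ≈ 130.19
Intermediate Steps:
O = 49468/3 (O = (⅓)*49468 = 49468/3 ≈ 16489.)
d(K) = 3*K
√(d(153) + O) = √(3*153 + 49468/3) = √(459 + 49468/3) = √(50845/3) = √152535/3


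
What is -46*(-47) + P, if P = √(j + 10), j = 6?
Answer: 2166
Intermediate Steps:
P = 4 (P = √(6 + 10) = √16 = 4)
-46*(-47) + P = -46*(-47) + 4 = 2162 + 4 = 2166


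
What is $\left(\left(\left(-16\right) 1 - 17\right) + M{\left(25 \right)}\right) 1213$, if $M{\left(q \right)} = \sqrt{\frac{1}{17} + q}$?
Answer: $-40029 + \frac{1213 \sqrt{7242}}{17} \approx -33957.0$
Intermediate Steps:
$M{\left(q \right)} = \sqrt{\frac{1}{17} + q}$
$\left(\left(\left(-16\right) 1 - 17\right) + M{\left(25 \right)}\right) 1213 = \left(\left(\left(-16\right) 1 - 17\right) + \frac{\sqrt{17 + 289 \cdot 25}}{17}\right) 1213 = \left(\left(-16 - 17\right) + \frac{\sqrt{17 + 7225}}{17}\right) 1213 = \left(-33 + \frac{\sqrt{7242}}{17}\right) 1213 = -40029 + \frac{1213 \sqrt{7242}}{17}$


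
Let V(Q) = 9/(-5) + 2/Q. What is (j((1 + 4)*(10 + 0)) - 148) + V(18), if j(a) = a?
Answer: -4486/45 ≈ -99.689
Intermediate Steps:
V(Q) = -9/5 + 2/Q (V(Q) = 9*(-⅕) + 2/Q = -9/5 + 2/Q)
(j((1 + 4)*(10 + 0)) - 148) + V(18) = ((1 + 4)*(10 + 0) - 148) + (-9/5 + 2/18) = (5*10 - 148) + (-9/5 + 2*(1/18)) = (50 - 148) + (-9/5 + ⅑) = -98 - 76/45 = -4486/45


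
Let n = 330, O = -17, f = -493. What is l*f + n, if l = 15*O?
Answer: 126045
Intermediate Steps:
l = -255 (l = 15*(-17) = -255)
l*f + n = -255*(-493) + 330 = 125715 + 330 = 126045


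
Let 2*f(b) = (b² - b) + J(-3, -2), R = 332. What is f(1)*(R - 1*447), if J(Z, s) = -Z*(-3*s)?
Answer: -1035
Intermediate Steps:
J(Z, s) = 3*Z*s (J(Z, s) = -(-3)*Z*s = 3*Z*s)
f(b) = 9 + b²/2 - b/2 (f(b) = ((b² - b) + 3*(-3)*(-2))/2 = ((b² - b) + 18)/2 = (18 + b² - b)/2 = 9 + b²/2 - b/2)
f(1)*(R - 1*447) = (9 + (½)*1² - ½*1)*(332 - 1*447) = (9 + (½)*1 - ½)*(332 - 447) = (9 + ½ - ½)*(-115) = 9*(-115) = -1035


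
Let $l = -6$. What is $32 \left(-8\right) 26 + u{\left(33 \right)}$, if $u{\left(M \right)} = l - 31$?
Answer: $-6693$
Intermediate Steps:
$u{\left(M \right)} = -37$ ($u{\left(M \right)} = -6 - 31 = -37$)
$32 \left(-8\right) 26 + u{\left(33 \right)} = 32 \left(-8\right) 26 - 37 = \left(-256\right) 26 - 37 = -6656 - 37 = -6693$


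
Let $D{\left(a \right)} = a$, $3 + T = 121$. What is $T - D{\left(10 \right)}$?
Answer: $108$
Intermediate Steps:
$T = 118$ ($T = -3 + 121 = 118$)
$T - D{\left(10 \right)} = 118 - 10 = 108$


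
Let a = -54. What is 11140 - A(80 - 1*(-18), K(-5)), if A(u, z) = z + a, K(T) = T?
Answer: 11199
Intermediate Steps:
A(u, z) = -54 + z (A(u, z) = z - 54 = -54 + z)
11140 - A(80 - 1*(-18), K(-5)) = 11140 - (-54 - 5) = 11140 - 1*(-59) = 11140 + 59 = 11199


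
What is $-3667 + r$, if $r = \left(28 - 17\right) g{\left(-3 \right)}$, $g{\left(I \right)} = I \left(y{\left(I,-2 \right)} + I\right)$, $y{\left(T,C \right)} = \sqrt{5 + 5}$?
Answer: $-3568 - 33 \sqrt{10} \approx -3672.4$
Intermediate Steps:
$y{\left(T,C \right)} = \sqrt{10}$
$g{\left(I \right)} = I \left(I + \sqrt{10}\right)$ ($g{\left(I \right)} = I \left(\sqrt{10} + I\right) = I \left(I + \sqrt{10}\right)$)
$r = 99 - 33 \sqrt{10}$ ($r = \left(28 - 17\right) \left(- 3 \left(-3 + \sqrt{10}\right)\right) = 11 \left(9 - 3 \sqrt{10}\right) = 99 - 33 \sqrt{10} \approx -5.3552$)
$-3667 + r = -3667 + \left(99 - 33 \sqrt{10}\right) = -3568 - 33 \sqrt{10}$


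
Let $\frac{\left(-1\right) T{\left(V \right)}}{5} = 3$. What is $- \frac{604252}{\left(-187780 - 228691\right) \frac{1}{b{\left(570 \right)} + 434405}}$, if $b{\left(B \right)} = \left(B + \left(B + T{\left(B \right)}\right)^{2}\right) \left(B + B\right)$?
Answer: $\frac{19348846951060}{37861} \approx 5.1105 \cdot 10^{8}$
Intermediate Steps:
$T{\left(V \right)} = -15$ ($T{\left(V \right)} = \left(-5\right) 3 = -15$)
$b{\left(B \right)} = 2 B \left(B + \left(-15 + B\right)^{2}\right)$ ($b{\left(B \right)} = \left(B + \left(B - 15\right)^{2}\right) \left(B + B\right) = \left(B + \left(-15 + B\right)^{2}\right) 2 B = 2 B \left(B + \left(-15 + B\right)^{2}\right)$)
$- \frac{604252}{\left(-187780 - 228691\right) \frac{1}{b{\left(570 \right)} + 434405}} = - \frac{604252}{\left(-187780 - 228691\right) \frac{1}{2 \cdot 570 \left(570 + \left(-15 + 570\right)^{2}\right) + 434405}} = - \frac{604252}{\left(-187780 - 228691\right) \frac{1}{2 \cdot 570 \left(570 + 555^{2}\right) + 434405}} = - \frac{604252}{\left(-187780 - 228691\right) \frac{1}{2 \cdot 570 \left(570 + 308025\right) + 434405}} = - \frac{604252}{\left(-416471\right) \frac{1}{2 \cdot 570 \cdot 308595 + 434405}} = - \frac{604252}{\left(-416471\right) \frac{1}{351798300 + 434405}} = - \frac{604252}{\left(-416471\right) \frac{1}{352232705}} = - \frac{604252}{- \frac{37861}{32021155}} = \left(-604252\right) \left(- \frac{32021155}{37861}\right) = \frac{19348846951060}{37861}$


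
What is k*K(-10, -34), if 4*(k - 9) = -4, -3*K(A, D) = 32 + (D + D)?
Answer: 96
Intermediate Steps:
K(A, D) = -32/3 - 2*D/3 (K(A, D) = -(32 + (D + D))/3 = -(32 + 2*D)/3 = -32/3 - 2*D/3)
k = 8 (k = 9 + (¼)*(-4) = 9 - 1 = 8)
k*K(-10, -34) = 8*(-32/3 - ⅔*(-34)) = 8*(-32/3 + 68/3) = 8*12 = 96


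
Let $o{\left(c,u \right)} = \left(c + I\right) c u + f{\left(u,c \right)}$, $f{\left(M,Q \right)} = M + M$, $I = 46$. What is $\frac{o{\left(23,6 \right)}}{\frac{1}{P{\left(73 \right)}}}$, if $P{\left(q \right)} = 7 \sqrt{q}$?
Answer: $66738 \sqrt{73} \approx 5.7021 \cdot 10^{5}$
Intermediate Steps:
$f{\left(M,Q \right)} = 2 M$
$o{\left(c,u \right)} = 2 u + c u \left(46 + c\right)$ ($o{\left(c,u \right)} = \left(c + 46\right) c u + 2 u = \left(46 + c\right) c u + 2 u = c \left(46 + c\right) u + 2 u = c u \left(46 + c\right) + 2 u = 2 u + c u \left(46 + c\right)$)
$\frac{o{\left(23,6 \right)}}{\frac{1}{P{\left(73 \right)}}} = \frac{6 \left(2 + 23^{2} + 46 \cdot 23\right)}{\frac{1}{7 \sqrt{73}}} = \frac{6 \left(2 + 529 + 1058\right)}{\frac{1}{511} \sqrt{73}} = 6 \cdot 1589 \cdot 7 \sqrt{73} = 9534 \cdot 7 \sqrt{73} = 66738 \sqrt{73}$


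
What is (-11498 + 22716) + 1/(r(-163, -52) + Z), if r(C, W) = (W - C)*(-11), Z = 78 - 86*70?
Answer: 80354533/7163 ≈ 11218.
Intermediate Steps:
Z = -5942 (Z = 78 - 6020 = -5942)
r(C, W) = -11*W + 11*C
(-11498 + 22716) + 1/(r(-163, -52) + Z) = (-11498 + 22716) + 1/((-11*(-52) + 11*(-163)) - 5942) = 11218 + 1/((572 - 1793) - 5942) = 11218 + 1/(-1221 - 5942) = 11218 + 1/(-7163) = 11218 - 1/7163 = 80354533/7163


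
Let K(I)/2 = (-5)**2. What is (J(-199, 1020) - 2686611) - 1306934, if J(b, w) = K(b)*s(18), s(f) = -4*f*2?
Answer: -4000745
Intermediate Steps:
K(I) = 50 (K(I) = 2*(-5)**2 = 2*25 = 50)
s(f) = -8*f
J(b, w) = -7200 (J(b, w) = 50*(-8*18) = 50*(-144) = -7200)
(J(-199, 1020) - 2686611) - 1306934 = (-7200 - 2686611) - 1306934 = -2693811 - 1306934 = -4000745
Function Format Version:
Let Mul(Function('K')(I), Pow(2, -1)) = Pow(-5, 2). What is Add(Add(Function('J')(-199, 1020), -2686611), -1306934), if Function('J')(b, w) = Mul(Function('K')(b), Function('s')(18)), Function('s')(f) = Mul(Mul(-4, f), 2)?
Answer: -4000745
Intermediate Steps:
Function('K')(I) = 50 (Function('K')(I) = Mul(2, Pow(-5, 2)) = Mul(2, 25) = 50)
Function('s')(f) = Mul(-8, f)
Function('J')(b, w) = -7200 (Function('J')(b, w) = Mul(50, Mul(-8, 18)) = Mul(50, -144) = -7200)
Add(Add(Function('J')(-199, 1020), -2686611), -1306934) = Add(Add(-7200, -2686611), -1306934) = Add(-2693811, -1306934) = -4000745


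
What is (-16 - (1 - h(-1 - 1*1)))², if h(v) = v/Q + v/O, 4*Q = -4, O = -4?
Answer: 841/4 ≈ 210.25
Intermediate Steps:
Q = -1 (Q = (¼)*(-4) = -1)
h(v) = -5*v/4 (h(v) = v/(-1) + v/(-4) = v*(-1) + v*(-¼) = -v - v/4 = -5*v/4)
(-16 - (1 - h(-1 - 1*1)))² = (-16 - (1 - (-5)*(-1 - 1*1)/4))² = (-16 - (1 - (-5)*(-1 - 1)/4))² = (-16 - (1 - (-5)*(-2)/4))² = (-16 - (1 - 1*5/2))² = (-16 - (1 - 5/2))² = (-16 - 1*(-3/2))² = (-16 + 3/2)² = (-29/2)² = 841/4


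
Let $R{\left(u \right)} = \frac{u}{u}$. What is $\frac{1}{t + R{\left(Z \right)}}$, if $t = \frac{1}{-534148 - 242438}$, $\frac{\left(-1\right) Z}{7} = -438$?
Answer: $\frac{776586}{776585} \approx 1.0$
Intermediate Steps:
$Z = 3066$ ($Z = \left(-7\right) \left(-438\right) = 3066$)
$t = - \frac{1}{776586}$ ($t = \frac{1}{-776586} = - \frac{1}{776586} \approx -1.2877 \cdot 10^{-6}$)
$R{\left(u \right)} = 1$
$\frac{1}{t + R{\left(Z \right)}} = \frac{1}{- \frac{1}{776586} + 1} = \frac{1}{\frac{776585}{776586}} = \frac{776586}{776585}$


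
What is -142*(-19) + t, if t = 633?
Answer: 3331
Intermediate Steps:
-142*(-19) + t = -142*(-19) + 633 = 2698 + 633 = 3331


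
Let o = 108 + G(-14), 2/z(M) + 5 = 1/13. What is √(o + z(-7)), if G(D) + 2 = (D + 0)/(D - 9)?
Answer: 9*√44390/184 ≈ 10.305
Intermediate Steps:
z(M) = -13/32 (z(M) = 2/(-5 + 1/13) = 2/(-64/13) = 2*(-13/64) = -13/32)
G(D) = -2 + D/(-9 + D) (G(D) = -2 + (D + 0)/(D - 9) = -2 + D/(-9 + D))
o = 2452/23 (o = 108 + (18 - 1*(-14))/(-9 - 14) = 108 + (18 + 14)/(-23) = 108 - 1/23*32 = 108 - 32/23 = 2452/23 ≈ 106.61)
√(o + z(-7)) = √(2452/23 - 13/32) = √(78165/736) = 9*√44390/184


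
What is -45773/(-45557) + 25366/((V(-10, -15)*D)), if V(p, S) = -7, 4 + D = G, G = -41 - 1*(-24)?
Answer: 1162327493/6696879 ≈ 173.56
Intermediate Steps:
G = -17 (G = -41 + 24 = -17)
D = -21 (D = -4 - 17 = -21)
-45773/(-45557) + 25366/((V(-10, -15)*D)) = -45773/(-45557) + 25366/((-7*(-21))) = -45773*(-1/45557) + 25366/147 = 45773/45557 + 25366*(1/147) = 45773/45557 + 25366/147 = 1162327493/6696879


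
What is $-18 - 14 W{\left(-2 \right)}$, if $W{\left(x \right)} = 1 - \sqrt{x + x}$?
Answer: $-32 + 28 i \approx -32.0 + 28.0 i$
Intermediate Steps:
$W{\left(x \right)} = 1 - \sqrt{2} \sqrt{x}$ ($W{\left(x \right)} = 1 - \sqrt{2 x} = 1 - \sqrt{2} \sqrt{x}$)
$-18 - 14 W{\left(-2 \right)} = -18 - 14 \left(1 - \sqrt{2} \sqrt{-2}\right) = -18 - 14 \left(1 - \sqrt{2} i \sqrt{2}\right) = -18 - 14 \left(1 - 2 i\right) = -18 - \left(14 - 28 i\right) = -32 + 28 i$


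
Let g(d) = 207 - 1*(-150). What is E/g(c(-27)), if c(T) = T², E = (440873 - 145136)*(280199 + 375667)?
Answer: 64654614414/119 ≈ 5.4332e+8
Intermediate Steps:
E = 193963843242 (E = 295737*655866 = 193963843242)
g(d) = 357 (g(d) = 207 + 150 = 357)
E/g(c(-27)) = 193963843242/357 = 193963843242*(1/357) = 64654614414/119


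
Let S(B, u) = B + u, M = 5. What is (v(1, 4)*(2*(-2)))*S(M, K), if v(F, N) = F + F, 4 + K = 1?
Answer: -16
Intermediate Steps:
K = -3 (K = -4 + 1 = -3)
v(F, N) = 2*F
(v(1, 4)*(2*(-2)))*S(M, K) = ((2*1)*(2*(-2)))*(5 - 3) = (2*(-4))*2 = -8*2 = -16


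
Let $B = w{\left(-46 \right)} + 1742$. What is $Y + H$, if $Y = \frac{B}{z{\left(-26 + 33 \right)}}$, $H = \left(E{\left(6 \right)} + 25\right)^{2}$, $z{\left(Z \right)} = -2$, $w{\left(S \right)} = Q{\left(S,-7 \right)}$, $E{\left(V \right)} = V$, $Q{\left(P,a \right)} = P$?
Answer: $113$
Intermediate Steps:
$w{\left(S \right)} = S$
$B = 1696$ ($B = -46 + 1742 = 1696$)
$H = 961$ ($H = \left(6 + 25\right)^{2} = 31^{2} = 961$)
$Y = -848$ ($Y = \frac{1696}{-2} = 1696 \left(- \frac{1}{2}\right) = -848$)
$Y + H = -848 + 961 = 113$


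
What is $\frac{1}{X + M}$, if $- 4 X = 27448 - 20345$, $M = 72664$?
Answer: $\frac{4}{283553} \approx 1.4107 \cdot 10^{-5}$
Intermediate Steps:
$X = - \frac{7103}{4}$ ($X = - \frac{27448 - 20345}{4} = \left(- \frac{1}{4}\right) 7103 = - \frac{7103}{4} \approx -1775.8$)
$\frac{1}{X + M} = \frac{1}{- \frac{7103}{4} + 72664} = \frac{1}{\frac{283553}{4}} = \frac{4}{283553}$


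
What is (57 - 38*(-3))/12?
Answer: 57/4 ≈ 14.250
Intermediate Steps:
(57 - 38*(-3))/12 = (57 + 114)/12 = (1/12)*171 = 57/4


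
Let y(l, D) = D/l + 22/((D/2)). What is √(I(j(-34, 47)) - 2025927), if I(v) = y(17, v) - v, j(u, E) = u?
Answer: 3*I*√65053781/17 ≈ 1423.3*I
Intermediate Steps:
y(l, D) = 44/D + D/l (y(l, D) = D/l + 22/((D*(½))) = D/l + 22/((D/2)) = D/l + 22*(2/D) = D/l + 44/D = 44/D + D/l)
I(v) = 44/v - 16*v/17 (I(v) = (44/v + v/17) - v = 44/v - 16*v/17)
√(I(j(-34, 47)) - 2025927) = √((44/(-34) - 16/17*(-34)) - 2025927) = √((44*(-1/34) + 32) - 2025927) = √((-22/17 + 32) - 2025927) = √(522/17 - 2025927) = √(-34440237/17) = 3*I*√65053781/17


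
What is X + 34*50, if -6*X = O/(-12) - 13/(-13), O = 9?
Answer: 40799/24 ≈ 1700.0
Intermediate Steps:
X = -1/24 (X = -(9/(-12) - 13/(-13))/6 = -(9*(-1/12) - 13*(-1/13))/6 = -(-¾ + 1)/6 = -⅙*¼ = -1/24 ≈ -0.041667)
X + 34*50 = -1/24 + 34*50 = -1/24 + 1700 = 40799/24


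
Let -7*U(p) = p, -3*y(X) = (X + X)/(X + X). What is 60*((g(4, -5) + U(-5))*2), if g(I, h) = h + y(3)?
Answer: -3880/7 ≈ -554.29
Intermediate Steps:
y(X) = -1/3 (y(X) = -(X + X)/(3*(X + X)) = -2*X/(3*(2*X)) = -2*X*1/(2*X)/3 = -1/3*1 = -1/3)
U(p) = -p/7
g(I, h) = -1/3 + h (g(I, h) = h - 1/3 = -1/3 + h)
60*((g(4, -5) + U(-5))*2) = 60*(((-1/3 - 5) - 1/7*(-5))*2) = 60*((-16/3 + 5/7)*2) = 60*(-97/21*2) = 60*(-194/21) = -3880/7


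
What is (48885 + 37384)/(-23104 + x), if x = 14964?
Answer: -86269/8140 ≈ -10.598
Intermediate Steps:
(48885 + 37384)/(-23104 + x) = (48885 + 37384)/(-23104 + 14964) = 86269/(-8140) = 86269*(-1/8140) = -86269/8140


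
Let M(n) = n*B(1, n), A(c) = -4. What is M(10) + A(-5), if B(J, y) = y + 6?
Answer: 156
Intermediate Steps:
B(J, y) = 6 + y
M(n) = n*(6 + n)
M(10) + A(-5) = 10*(6 + 10) - 4 = 10*16 - 4 = 160 - 4 = 156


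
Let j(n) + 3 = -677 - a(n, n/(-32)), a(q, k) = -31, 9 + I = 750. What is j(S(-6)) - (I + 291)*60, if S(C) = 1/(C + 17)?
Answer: -62569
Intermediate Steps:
I = 741 (I = -9 + 750 = 741)
S(C) = 1/(17 + C)
j(n) = -649 (j(n) = -3 + (-677 - 1*(-31)) = -3 + (-677 + 31) = -3 - 646 = -649)
j(S(-6)) - (I + 291)*60 = -649 - (741 + 291)*60 = -649 - 1032*60 = -649 - 1*61920 = -649 - 61920 = -62569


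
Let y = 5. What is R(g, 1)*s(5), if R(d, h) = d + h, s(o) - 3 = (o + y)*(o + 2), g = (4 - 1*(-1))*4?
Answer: 1533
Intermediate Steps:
g = 20 (g = (4 + 1)*4 = 5*4 = 20)
s(o) = 3 + (2 + o)*(5 + o) (s(o) = 3 + (o + 5)*(o + 2) = 3 + (5 + o)*(2 + o) = 3 + (2 + o)*(5 + o))
R(g, 1)*s(5) = (20 + 1)*(13 + 5² + 7*5) = 21*(13 + 25 + 35) = 21*73 = 1533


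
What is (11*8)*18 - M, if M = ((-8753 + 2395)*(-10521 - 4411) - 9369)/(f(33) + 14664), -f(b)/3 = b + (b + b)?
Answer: -72170959/14367 ≈ -5023.4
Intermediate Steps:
f(b) = -9*b (f(b) = -3*(b + (b + b)) = -3*(b + 2*b) = -9*b)
M = 94928287/14367 (M = ((-8753 + 2395)*(-10521 - 4411) - 9369)/(-9*33 + 14664) = (-6358*(-14932) - 9369)/(-297 + 14664) = (94937656 - 9369)/14367 = 94928287*(1/14367) = 94928287/14367 ≈ 6607.4)
(11*8)*18 - M = (11*8)*18 - 1*94928287/14367 = 88*18 - 94928287/14367 = 1584 - 94928287/14367 = -72170959/14367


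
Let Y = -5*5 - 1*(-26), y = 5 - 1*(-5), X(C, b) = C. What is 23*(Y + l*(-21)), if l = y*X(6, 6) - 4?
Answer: -27025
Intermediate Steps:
y = 10 (y = 5 + 5 = 10)
l = 56 (l = 10*6 - 4 = 60 - 4 = 56)
Y = 1 (Y = -25 + 26 = 1)
23*(Y + l*(-21)) = 23*(1 + 56*(-21)) = 23*(1 - 1176) = 23*(-1175) = -27025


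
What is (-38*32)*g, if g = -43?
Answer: 52288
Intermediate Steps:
(-38*32)*g = -38*32*(-43) = -1216*(-43) = 52288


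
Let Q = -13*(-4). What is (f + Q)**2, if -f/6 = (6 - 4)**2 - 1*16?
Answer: 15376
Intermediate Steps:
f = 72 (f = -6*((6 - 4)**2 - 1*16) = -6*(2**2 - 16) = -6*(4 - 16) = -6*(-12) = 72)
Q = 52
(f + Q)**2 = (72 + 52)**2 = 124**2 = 15376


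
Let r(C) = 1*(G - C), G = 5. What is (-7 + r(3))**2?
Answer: 25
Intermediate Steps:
r(C) = 5 - C (r(C) = 1*(5 - C) = 5 - C)
(-7 + r(3))**2 = (-7 + (5 - 1*3))**2 = (-7 + (5 - 3))**2 = (-7 + 2)**2 = (-5)**2 = 25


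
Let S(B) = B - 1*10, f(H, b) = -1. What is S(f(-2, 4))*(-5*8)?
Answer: 440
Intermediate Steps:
S(B) = -10 + B (S(B) = B - 10 = -10 + B)
S(f(-2, 4))*(-5*8) = (-10 - 1)*(-5*8) = -11*(-40) = 440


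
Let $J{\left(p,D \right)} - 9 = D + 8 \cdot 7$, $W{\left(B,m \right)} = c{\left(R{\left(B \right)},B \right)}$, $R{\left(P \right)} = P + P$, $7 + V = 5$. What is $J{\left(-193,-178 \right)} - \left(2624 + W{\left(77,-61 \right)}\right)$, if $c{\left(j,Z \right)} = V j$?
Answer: $-2429$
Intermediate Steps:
$V = -2$ ($V = -7 + 5 = -2$)
$R{\left(P \right)} = 2 P$
$c{\left(j,Z \right)} = - 2 j$
$W{\left(B,m \right)} = - 4 B$ ($W{\left(B,m \right)} = - 2 \cdot 2 B = - 4 B$)
$J{\left(p,D \right)} = 65 + D$ ($J{\left(p,D \right)} = 9 + \left(D + 8 \cdot 7\right) = 9 + \left(D + 56\right) = 9 + \left(56 + D\right) = 65 + D$)
$J{\left(-193,-178 \right)} - \left(2624 + W{\left(77,-61 \right)}\right) = \left(65 - 178\right) - \left(2624 - 308\right) = -113 - \left(2624 - 308\right) = -113 - 2316 = -2429$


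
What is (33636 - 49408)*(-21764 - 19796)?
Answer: 655484320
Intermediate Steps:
(33636 - 49408)*(-21764 - 19796) = -15772*(-41560) = 655484320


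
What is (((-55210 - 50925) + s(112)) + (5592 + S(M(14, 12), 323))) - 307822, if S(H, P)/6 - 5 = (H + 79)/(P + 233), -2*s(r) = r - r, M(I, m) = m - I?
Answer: -113516899/278 ≈ -4.0833e+5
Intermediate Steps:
s(r) = 0 (s(r) = -(r - r)/2 = -1/2*0 = 0)
S(H, P) = 30 + 6*(79 + H)/(233 + P) (S(H, P) = 30 + 6*((H + 79)/(P + 233)) = 30 + 6*((79 + H)/(233 + P)) = 30 + 6*(79 + H)/(233 + P))
(((-55210 - 50925) + s(112)) + (5592 + S(M(14, 12), 323))) - 307822 = (((-55210 - 50925) + 0) + (5592 + 6*(1244 + (12 - 1*14) + 5*323)/(233 + 323))) - 307822 = ((-106135 + 0) + (5592 + 6*(1244 + (12 - 14) + 1615)/556)) - 307822 = (-106135 + (5592 + 6*(1/556)*(1244 - 2 + 1615))) - 307822 = (-106135 + (5592 + 6*(1/556)*2857)) - 307822 = (-106135 + (5592 + 8571/278)) - 307822 = (-106135 + 1563147/278) - 307822 = -27942383/278 - 307822 = -113516899/278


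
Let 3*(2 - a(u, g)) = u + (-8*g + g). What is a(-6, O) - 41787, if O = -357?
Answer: -42616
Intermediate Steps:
a(u, g) = 2 - u/3 + 7*g/3 (a(u, g) = 2 - (u + (-8*g + g))/3 = 2 - (u - 7*g)/3 = 2 + (-u/3 + 7*g/3) = 2 - u/3 + 7*g/3)
a(-6, O) - 41787 = (2 - ⅓*(-6) + (7/3)*(-357)) - 41787 = (2 + 2 - 833) - 41787 = -829 - 41787 = -42616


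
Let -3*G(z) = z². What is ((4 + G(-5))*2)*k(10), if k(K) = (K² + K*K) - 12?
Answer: -4888/3 ≈ -1629.3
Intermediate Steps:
G(z) = -z²/3
k(K) = -12 + 2*K² (k(K) = (K² + K²) - 12 = 2*K² - 12 = -12 + 2*K²)
((4 + G(-5))*2)*k(10) = ((4 - ⅓*(-5)²)*2)*(-12 + 2*10²) = ((4 - ⅓*25)*2)*(-12 + 2*100) = ((4 - 25/3)*2)*(-12 + 200) = -13/3*2*188 = -26/3*188 = -4888/3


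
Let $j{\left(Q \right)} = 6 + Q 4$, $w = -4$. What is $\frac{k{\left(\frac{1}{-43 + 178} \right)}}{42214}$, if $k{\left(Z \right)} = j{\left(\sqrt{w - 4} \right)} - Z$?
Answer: $\frac{809}{5698890} + \frac{4 i \sqrt{2}}{21107} \approx 0.00014196 + 0.00026801 i$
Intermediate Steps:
$j{\left(Q \right)} = 6 + 4 Q$
$k{\left(Z \right)} = 6 - Z + 8 i \sqrt{2}$ ($k{\left(Z \right)} = \left(6 + 4 \sqrt{-4 - 4}\right) - Z = \left(6 + 4 \sqrt{-8}\right) - Z = \left(6 + 4 \cdot 2 i \sqrt{2}\right) - Z = \left(6 + 8 i \sqrt{2}\right) - Z = 6 - Z + 8 i \sqrt{2}$)
$\frac{k{\left(\frac{1}{-43 + 178} \right)}}{42214} = \frac{6 - \frac{1}{-43 + 178} + 8 i \sqrt{2}}{42214} = \left(6 - \frac{1}{135} + 8 i \sqrt{2}\right) \frac{1}{42214} = \left(\frac{809}{135} + 8 i \sqrt{2}\right) \frac{1}{42214} = \frac{809}{5698890} + \frac{4 i \sqrt{2}}{21107}$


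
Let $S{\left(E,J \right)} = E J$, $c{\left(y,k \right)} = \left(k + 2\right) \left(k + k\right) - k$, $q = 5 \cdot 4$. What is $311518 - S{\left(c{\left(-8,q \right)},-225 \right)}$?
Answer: $505018$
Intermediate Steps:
$q = 20$
$c{\left(y,k \right)} = - k + 2 k \left(2 + k\right)$ ($c{\left(y,k \right)} = \left(2 + k\right) 2 k - k = 2 k \left(2 + k\right) - k = - k + 2 k \left(2 + k\right)$)
$311518 - S{\left(c{\left(-8,q \right)},-225 \right)} = 311518 - 20 \left(3 + 2 \cdot 20\right) \left(-225\right) = 311518 - 20 \left(3 + 40\right) \left(-225\right) = 311518 - 20 \cdot 43 \left(-225\right) = 311518 - 860 \left(-225\right) = 311518 - -193500 = 311518 + 193500 = 505018$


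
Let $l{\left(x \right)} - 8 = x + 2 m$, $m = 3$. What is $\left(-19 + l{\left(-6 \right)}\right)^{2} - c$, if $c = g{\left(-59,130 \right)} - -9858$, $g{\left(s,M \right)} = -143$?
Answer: $-9594$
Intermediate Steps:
$l{\left(x \right)} = 14 + x$ ($l{\left(x \right)} = 8 + \left(x + 2 \cdot 3\right) = 8 + \left(x + 6\right) = 8 + \left(6 + x\right) = 14 + x$)
$c = 9715$ ($c = -143 - -9858 = -143 + 9858 = 9715$)
$\left(-19 + l{\left(-6 \right)}\right)^{2} - c = \left(-19 + \left(14 - 6\right)\right)^{2} - 9715 = \left(-19 + 8\right)^{2} - 9715 = \left(-11\right)^{2} - 9715 = 121 - 9715 = -9594$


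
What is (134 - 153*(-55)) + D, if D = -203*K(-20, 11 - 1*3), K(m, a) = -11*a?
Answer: 26413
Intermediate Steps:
D = 17864 (D = -(-2233)*(11 - 1*3) = -(-2233)*(11 - 3) = -(-2233)*8 = -203*(-88) = 17864)
(134 - 153*(-55)) + D = (134 - 153*(-55)) + 17864 = (134 + 8415) + 17864 = 8549 + 17864 = 26413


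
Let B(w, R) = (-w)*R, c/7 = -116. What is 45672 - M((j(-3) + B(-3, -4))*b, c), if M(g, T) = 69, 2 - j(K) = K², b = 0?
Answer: 45603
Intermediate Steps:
c = -812 (c = 7*(-116) = -812)
B(w, R) = -R*w
j(K) = 2 - K²
45672 - M((j(-3) + B(-3, -4))*b, c) = 45672 - 1*69 = 45672 - 69 = 45603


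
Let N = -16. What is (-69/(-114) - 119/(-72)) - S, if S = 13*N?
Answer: 287633/1368 ≈ 210.26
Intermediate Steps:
S = -208 (S = 13*(-16) = -208)
(-69/(-114) - 119/(-72)) - S = (-69/(-114) - 119/(-72)) - 1*(-208) = (-69*(-1/114) - 119*(-1/72)) + 208 = (23/38 + 119/72) + 208 = 3089/1368 + 208 = 287633/1368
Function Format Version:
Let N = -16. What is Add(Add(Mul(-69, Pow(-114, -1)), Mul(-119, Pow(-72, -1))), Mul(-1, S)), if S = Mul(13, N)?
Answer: Rational(287633, 1368) ≈ 210.26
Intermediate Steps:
S = -208 (S = Mul(13, -16) = -208)
Add(Add(Mul(-69, Pow(-114, -1)), Mul(-119, Pow(-72, -1))), Mul(-1, S)) = Add(Add(Mul(-69, Pow(-114, -1)), Mul(-119, Pow(-72, -1))), Mul(-1, -208)) = Add(Add(Mul(-69, Rational(-1, 114)), Mul(-119, Rational(-1, 72))), 208) = Add(Add(Rational(23, 38), Rational(119, 72)), 208) = Add(Rational(3089, 1368), 208) = Rational(287633, 1368)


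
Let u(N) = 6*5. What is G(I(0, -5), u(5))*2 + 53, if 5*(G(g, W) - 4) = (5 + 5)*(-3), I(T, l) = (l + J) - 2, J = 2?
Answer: 49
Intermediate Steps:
u(N) = 30
I(T, l) = l (I(T, l) = (l + 2) - 2 = (2 + l) - 2 = l)
G(g, W) = -2 (G(g, W) = 4 + ((5 + 5)*(-3))/5 = 4 + (10*(-3))/5 = 4 + (1/5)*(-30) = 4 - 6 = -2)
G(I(0, -5), u(5))*2 + 53 = -2*2 + 53 = -4 + 53 = 49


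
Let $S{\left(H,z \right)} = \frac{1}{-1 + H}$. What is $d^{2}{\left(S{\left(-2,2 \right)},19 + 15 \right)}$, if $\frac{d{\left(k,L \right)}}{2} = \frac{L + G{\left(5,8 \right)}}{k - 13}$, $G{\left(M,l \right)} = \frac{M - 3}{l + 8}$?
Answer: $\frac{670761}{25600} \approx 26.202$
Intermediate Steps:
$G{\left(M,l \right)} = \frac{-3 + M}{8 + l}$
$d{\left(k,L \right)} = \frac{2 \left(\frac{1}{8} + L\right)}{-13 + k}$ ($d{\left(k,L \right)} = 2 \frac{L + \frac{-3 + 5}{8 + 8}}{k - 13} = 2 \frac{L + \frac{1}{16} \cdot 2}{-13 + k} = 2 \frac{L + \frac{1}{8}}{-13 + k} = 2 \frac{\frac{1}{8} + L}{-13 + k} = \frac{2 \left(\frac{1}{8} + L\right)}{-13 + k}$)
$d^{2}{\left(S{\left(-2,2 \right)},19 + 15 \right)} = \left(\frac{1 + 8 \left(19 + 15\right)}{4 \left(-13 + \frac{1}{-1 - 2}\right)}\right)^{2} = \left(\frac{1 + 8 \cdot 34}{4 \left(-13 + \frac{1}{-3}\right)}\right)^{2} = \left(\frac{1 + 272}{4 \left(-13 - \frac{1}{3}\right)}\right)^{2} = \left(\frac{1}{4} \frac{1}{- \frac{40}{3}} \cdot 273\right)^{2} = \left(\frac{1}{4} \left(- \frac{3}{40}\right) 273\right)^{2} = \left(- \frac{819}{160}\right)^{2} = \frac{670761}{25600}$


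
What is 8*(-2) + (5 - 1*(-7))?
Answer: -4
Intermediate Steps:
8*(-2) + (5 - 1*(-7)) = -16 + (5 + 7) = -16 + 12 = -4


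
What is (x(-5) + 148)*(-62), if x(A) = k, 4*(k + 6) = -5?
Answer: -17453/2 ≈ -8726.5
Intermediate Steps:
k = -29/4 (k = -6 + (¼)*(-5) = -6 - 5/4 = -29/4 ≈ -7.2500)
x(A) = -29/4
(x(-5) + 148)*(-62) = (-29/4 + 148)*(-62) = (563/4)*(-62) = -17453/2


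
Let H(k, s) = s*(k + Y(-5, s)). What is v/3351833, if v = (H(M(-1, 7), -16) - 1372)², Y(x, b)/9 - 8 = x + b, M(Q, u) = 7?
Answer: 150544/3351833 ≈ 0.044914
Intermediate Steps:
Y(x, b) = 72 + 9*b + 9*x (Y(x, b) = 72 + 9*(x + b) = 72 + 9*(b + x) = 72 + (9*b + 9*x) = 72 + 9*b + 9*x)
H(k, s) = s*(27 + k + 9*s) (H(k, s) = s*(k + (72 + 9*s + 9*(-5))) = s*(k + (72 + 9*s - 45)) = s*(k + (27 + 9*s)) = s*(27 + k + 9*s))
v = 150544 (v = (-16*(27 + 7 + 9*(-16)) - 1372)² = (-16*(27 + 7 - 144) - 1372)² = (-16*(-110) - 1372)² = (1760 - 1372)² = 388² = 150544)
v/3351833 = 150544/3351833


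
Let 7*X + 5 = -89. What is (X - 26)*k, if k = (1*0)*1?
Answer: 0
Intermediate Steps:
X = -94/7 (X = -5/7 + (⅐)*(-89) = -5/7 - 89/7 = -94/7 ≈ -13.429)
k = 0 (k = 0*1 = 0)
(X - 26)*k = (-94/7 - 26)*0 = -276/7*0 = 0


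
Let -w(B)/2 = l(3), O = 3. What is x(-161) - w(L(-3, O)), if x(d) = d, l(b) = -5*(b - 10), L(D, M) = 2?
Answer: -91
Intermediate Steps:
l(b) = 50 - 5*b (l(b) = -5*(-10 + b) = 50 - 5*b)
w(B) = -70 (w(B) = -2*(50 - 5*3) = -2*(50 - 15) = -2*35 = -70)
x(-161) - w(L(-3, O)) = -161 - 1*(-70) = -161 + 70 = -91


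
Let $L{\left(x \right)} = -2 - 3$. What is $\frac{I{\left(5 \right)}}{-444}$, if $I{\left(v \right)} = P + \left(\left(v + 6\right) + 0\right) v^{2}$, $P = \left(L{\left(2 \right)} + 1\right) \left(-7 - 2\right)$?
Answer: $- \frac{311}{444} \approx -0.70045$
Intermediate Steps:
$L{\left(x \right)} = -5$ ($L{\left(x \right)} = -2 - 3 = -5$)
$P = 36$ ($P = \left(-5 + 1\right) \left(-7 - 2\right) = \left(-4\right) \left(-9\right) = 36$)
$I{\left(v \right)} = 36 + v^{2} \left(6 + v\right)$ ($I{\left(v \right)} = 36 + \left(\left(v + 6\right) + 0\right) v^{2} = 36 + \left(\left(6 + v\right) + 0\right) v^{2} = 36 + \left(6 + v\right) v^{2} = 36 + v^{2} \left(6 + v\right)$)
$\frac{I{\left(5 \right)}}{-444} = \frac{36 + 5^{3} + 6 \cdot 5^{2}}{-444} = \left(36 + 125 + 6 \cdot 25\right) \left(- \frac{1}{444}\right) = \left(36 + 125 + 150\right) \left(- \frac{1}{444}\right) = 311 \left(- \frac{1}{444}\right) = - \frac{311}{444}$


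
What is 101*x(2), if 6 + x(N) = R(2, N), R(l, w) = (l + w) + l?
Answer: 0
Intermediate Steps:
R(l, w) = w + 2*l
x(N) = -2 + N (x(N) = -6 + (N + 2*2) = -6 + (N + 4) = -6 + (4 + N) = -2 + N)
101*x(2) = 101*(-2 + 2) = 101*0 = 0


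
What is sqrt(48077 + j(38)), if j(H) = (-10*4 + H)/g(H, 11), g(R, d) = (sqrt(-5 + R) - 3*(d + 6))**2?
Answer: sqrt(48077 - 2/(51 - sqrt(33))**2) ≈ 219.26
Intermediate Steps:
g(R, d) = (-18 + sqrt(-5 + R) - 3*d)**2 (g(R, d) = (sqrt(-5 + R) - 3*(6 + d))**2 = (sqrt(-5 + R) + (-18 - 3*d))**2 = (-18 + sqrt(-5 + R) - 3*d)**2)
j(H) = (-40 + H)/(51 - sqrt(-5 + H))**2 (j(H) = (-10*4 + H)/((18 - sqrt(-5 + H) + 3*11)**2) = (-40 + H)/((18 - sqrt(-5 + H) + 33)**2) = (-40 + H)/((51 - sqrt(-5 + H))**2) = (-40 + H)/(51 - sqrt(-5 + H))**2)
sqrt(48077 + j(38)) = sqrt(48077 + (-40 + 38)/(-51 + sqrt(-5 + 38))**2) = sqrt(48077 - 2/(-51 + sqrt(33))**2)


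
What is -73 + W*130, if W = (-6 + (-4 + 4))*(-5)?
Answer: 3827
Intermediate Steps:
W = 30 (W = (-6 + 0)*(-5) = -6*(-5) = 30)
-73 + W*130 = -73 + 30*130 = -73 + 3900 = 3827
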